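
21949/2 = 21949/2 = 10974.50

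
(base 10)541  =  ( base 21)14g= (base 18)1C1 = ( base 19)199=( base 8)1035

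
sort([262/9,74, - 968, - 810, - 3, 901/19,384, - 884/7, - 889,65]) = [ - 968, -889, - 810,-884/7, -3 , 262/9,  901/19, 65, 74, 384]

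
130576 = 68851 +61725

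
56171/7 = 8024 + 3/7 =8024.43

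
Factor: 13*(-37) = -13^1 *37^1 =- 481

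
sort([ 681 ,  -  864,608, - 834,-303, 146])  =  [ - 864,  -  834,  -  303,146,  608, 681 ] 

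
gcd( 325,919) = 1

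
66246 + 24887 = 91133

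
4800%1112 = 352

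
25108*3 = 75324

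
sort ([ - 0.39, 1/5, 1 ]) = [ - 0.39 , 1/5, 1] 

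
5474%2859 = 2615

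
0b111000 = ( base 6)132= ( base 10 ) 56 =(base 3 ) 2002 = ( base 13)44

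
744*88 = 65472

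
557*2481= 1381917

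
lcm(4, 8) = 8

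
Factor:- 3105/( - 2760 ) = 9/8 = 2^( - 3) * 3^2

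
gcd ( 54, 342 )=18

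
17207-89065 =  - 71858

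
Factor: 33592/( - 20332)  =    -  38/23   =  - 2^1*19^1*23^(-1)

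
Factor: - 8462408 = -2^3*61^1 * 17341^1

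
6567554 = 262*25067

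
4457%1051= 253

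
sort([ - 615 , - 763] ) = [ - 763, - 615]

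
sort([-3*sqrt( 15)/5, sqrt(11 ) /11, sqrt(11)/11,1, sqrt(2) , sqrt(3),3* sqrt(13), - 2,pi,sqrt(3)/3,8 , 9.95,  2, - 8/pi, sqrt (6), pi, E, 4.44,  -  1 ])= [-8/pi, - 3*sqrt( 15 ) /5, - 2, - 1,sqrt(11 ) /11,sqrt( 11) /11, sqrt(3)/3 , 1,sqrt(2 ),sqrt( 3),  2,sqrt( 6),  E, pi,pi,4.44, 8, 9.95, 3*sqrt(13 ) ]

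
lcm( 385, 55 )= 385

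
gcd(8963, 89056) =1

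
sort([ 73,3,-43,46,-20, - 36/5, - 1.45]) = [ - 43,-20,-36/5, - 1.45,3,46,73] 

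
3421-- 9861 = 13282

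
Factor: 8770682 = 2^1* 23^1*190667^1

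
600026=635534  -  35508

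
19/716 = 19/716 = 0.03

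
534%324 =210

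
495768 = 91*5448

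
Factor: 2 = 2^1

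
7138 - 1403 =5735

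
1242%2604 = 1242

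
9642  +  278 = 9920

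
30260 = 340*89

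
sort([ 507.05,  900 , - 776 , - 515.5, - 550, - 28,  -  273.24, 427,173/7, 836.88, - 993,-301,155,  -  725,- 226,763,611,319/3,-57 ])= [ - 993,-776,-725,-550, -515.5 , - 301, - 273.24, - 226,-57,-28, 173/7,  319/3, 155,427,507.05, 611, 763, 836.88,900 ]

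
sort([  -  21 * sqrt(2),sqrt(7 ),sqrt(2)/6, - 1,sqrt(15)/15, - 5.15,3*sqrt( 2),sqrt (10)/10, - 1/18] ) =[-21 * sqrt(2 ), - 5.15, - 1,-1/18, sqrt(2) /6,sqrt(15)/15, sqrt( 10) /10,sqrt( 7), 3 * sqrt(2) ]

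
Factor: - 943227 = -3^2*104803^1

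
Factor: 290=2^1*5^1 * 29^1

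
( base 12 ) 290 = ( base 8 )614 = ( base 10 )396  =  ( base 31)CO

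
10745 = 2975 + 7770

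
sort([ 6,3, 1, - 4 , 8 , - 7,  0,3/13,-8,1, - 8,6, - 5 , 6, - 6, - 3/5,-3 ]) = [ - 8, - 8, - 7,-6,-5, - 4,-3, - 3/5, 0, 3/13 , 1,1, 3 , 6,6,6,  8 ]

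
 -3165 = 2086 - 5251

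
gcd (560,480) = 80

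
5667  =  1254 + 4413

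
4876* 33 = 160908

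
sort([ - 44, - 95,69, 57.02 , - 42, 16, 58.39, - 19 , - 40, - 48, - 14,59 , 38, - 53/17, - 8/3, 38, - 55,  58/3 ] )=[ - 95, - 55, - 48,  -  44, - 42,  -  40, - 19, - 14 ,  -  53/17,-8/3 , 16, 58/3, 38,38 , 57.02 , 58.39,59, 69 ] 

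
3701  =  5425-1724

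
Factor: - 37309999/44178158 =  - 2^(-1)*103^1*362233^1*22089079^ ( - 1) 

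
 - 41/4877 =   -  1 + 4836/4877  =  - 0.01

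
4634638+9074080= 13708718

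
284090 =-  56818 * (  -  5) 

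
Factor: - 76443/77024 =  - 2^( - 5)*3^1*29^( - 1)*307^1=- 921/928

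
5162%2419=324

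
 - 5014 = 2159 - 7173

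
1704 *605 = 1030920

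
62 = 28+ 34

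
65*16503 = 1072695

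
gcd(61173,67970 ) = 6797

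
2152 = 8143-5991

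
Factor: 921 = 3^1*307^1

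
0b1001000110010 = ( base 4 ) 1020302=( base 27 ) 6ae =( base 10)4658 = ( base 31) 4Q8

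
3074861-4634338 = - 1559477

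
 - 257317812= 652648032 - 909965844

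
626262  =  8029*78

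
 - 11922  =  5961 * (-2)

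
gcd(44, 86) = 2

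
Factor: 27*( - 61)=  - 3^3*61^1 = - 1647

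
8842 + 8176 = 17018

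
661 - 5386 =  - 4725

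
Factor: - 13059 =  - 3^2*1451^1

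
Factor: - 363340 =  - 2^2*5^1*37^1* 491^1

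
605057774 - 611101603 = - 6043829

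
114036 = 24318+89718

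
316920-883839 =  - 566919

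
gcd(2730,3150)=210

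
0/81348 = 0 =0.00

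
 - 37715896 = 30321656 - 68037552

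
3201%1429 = 343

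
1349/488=1349/488=2.76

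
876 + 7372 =8248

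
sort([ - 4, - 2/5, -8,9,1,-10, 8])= [ - 10 , - 8, - 4, - 2/5,  1,8,9 ] 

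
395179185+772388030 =1167567215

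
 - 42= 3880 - 3922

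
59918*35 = 2097130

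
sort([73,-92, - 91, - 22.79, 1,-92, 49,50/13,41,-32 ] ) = [-92,-92, - 91, - 32 , - 22.79, 1 , 50/13, 41,49,73 ]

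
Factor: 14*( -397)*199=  - 1106042 = - 2^1*7^1*199^1*397^1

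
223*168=37464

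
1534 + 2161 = 3695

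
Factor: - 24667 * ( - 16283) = 401652761 = 17^1 * 19^1 * 857^1*1451^1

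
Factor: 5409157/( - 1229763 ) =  - 3^( - 1)*13^1  *17^(-1 )*24113^( - 1 )*416089^1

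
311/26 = 11 + 25/26 = 11.96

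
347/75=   347/75 = 4.63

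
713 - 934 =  - 221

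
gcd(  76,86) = 2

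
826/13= 63+7/13 = 63.54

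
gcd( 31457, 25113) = 1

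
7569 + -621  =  6948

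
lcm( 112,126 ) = 1008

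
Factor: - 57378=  - 2^1 * 3^1*73^1 * 131^1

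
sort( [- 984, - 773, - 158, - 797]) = [ - 984, - 797, - 773, - 158]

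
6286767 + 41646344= 47933111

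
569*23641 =13451729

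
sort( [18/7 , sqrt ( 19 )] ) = [18/7, sqrt( 19)]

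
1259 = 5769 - 4510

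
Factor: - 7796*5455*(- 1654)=2^3*5^1*827^1*1091^1*1949^1 =70339955720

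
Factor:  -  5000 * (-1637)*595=2^3*5^5*7^1*17^1*1637^1 = 4870075000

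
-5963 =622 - 6585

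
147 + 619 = 766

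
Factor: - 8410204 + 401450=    - 8008754 = - 2^1*13^1*89^1*3461^1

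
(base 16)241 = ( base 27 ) LA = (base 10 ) 577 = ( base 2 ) 1001000001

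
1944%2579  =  1944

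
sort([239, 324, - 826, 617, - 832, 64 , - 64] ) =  [ - 832, - 826, - 64, 64,239, 324 , 617 ] 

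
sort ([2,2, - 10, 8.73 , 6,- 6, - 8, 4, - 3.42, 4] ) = [ -10, - 8, - 6,-3.42, 2,2, 4 , 4, 6, 8.73]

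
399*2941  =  1173459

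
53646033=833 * 64401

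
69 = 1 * 69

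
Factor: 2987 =29^1*  103^1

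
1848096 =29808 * 62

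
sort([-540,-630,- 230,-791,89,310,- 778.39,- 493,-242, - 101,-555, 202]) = [  -  791, - 778.39, - 630,-555, - 540, - 493,-242, - 230,  -  101,  89,202,  310] 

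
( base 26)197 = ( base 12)645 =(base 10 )917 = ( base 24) 1E5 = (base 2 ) 1110010101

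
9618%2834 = 1116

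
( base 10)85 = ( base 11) 78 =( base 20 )45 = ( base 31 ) 2n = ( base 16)55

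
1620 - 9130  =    -  7510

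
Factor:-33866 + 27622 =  - 2^2 * 7^1*223^1 =- 6244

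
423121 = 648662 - 225541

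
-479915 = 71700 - 551615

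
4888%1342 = 862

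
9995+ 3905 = 13900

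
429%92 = 61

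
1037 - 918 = 119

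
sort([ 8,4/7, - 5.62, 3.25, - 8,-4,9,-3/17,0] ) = [  -  8 , - 5.62, - 4, - 3/17, 0,4/7,3.25,8, 9]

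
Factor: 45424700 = 2^2 * 5^2*454247^1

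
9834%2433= 102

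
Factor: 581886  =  2^1*3^2  *  32327^1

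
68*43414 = 2952152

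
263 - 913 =- 650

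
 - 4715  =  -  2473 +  - 2242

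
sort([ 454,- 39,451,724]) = [ - 39,451, 454,  724]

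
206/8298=103/4149 =0.02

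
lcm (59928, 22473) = 179784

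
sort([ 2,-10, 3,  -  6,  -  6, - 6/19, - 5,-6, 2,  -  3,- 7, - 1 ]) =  [-10, - 7 ,  -  6, - 6,-6,  -  5,-3, - 1,  -  6/19,2, 2, 3] 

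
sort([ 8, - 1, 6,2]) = [ - 1, 2,6, 8]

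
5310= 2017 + 3293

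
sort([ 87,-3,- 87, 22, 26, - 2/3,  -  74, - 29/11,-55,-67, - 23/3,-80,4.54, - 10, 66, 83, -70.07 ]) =[-87, - 80, - 74, - 70.07, -67 , -55,-10, - 23/3 , - 3, - 29/11,-2/3,  4.54, 22 , 26, 66 , 83,  87]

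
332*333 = 110556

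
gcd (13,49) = 1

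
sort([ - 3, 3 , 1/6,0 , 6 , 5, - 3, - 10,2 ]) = [ - 10, - 3, -3, 0,1/6, 2,3,5, 6]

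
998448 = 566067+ 432381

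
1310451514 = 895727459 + 414724055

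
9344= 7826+1518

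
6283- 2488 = 3795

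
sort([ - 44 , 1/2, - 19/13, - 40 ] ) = [ - 44, - 40, - 19/13, 1/2]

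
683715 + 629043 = 1312758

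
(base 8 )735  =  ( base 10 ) 477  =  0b111011101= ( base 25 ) J2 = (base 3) 122200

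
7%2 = 1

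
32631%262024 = 32631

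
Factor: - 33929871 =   -  3^1*439^1*25763^1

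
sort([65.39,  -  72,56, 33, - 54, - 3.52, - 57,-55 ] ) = [ - 72, - 57, -55 ,-54,-3.52, 33 , 56,  65.39 ]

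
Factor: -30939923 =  - 7^2*19^1*167^1 * 199^1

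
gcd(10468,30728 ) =4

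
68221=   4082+64139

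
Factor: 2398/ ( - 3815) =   -  2^1*5^ ( - 1 ) * 7^ (- 1 ) * 11^1=-22/35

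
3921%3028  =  893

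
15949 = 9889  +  6060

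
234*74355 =17399070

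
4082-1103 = 2979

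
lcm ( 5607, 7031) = 442953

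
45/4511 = 45/4511  =  0.01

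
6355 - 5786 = 569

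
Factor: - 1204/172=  - 7^1=- 7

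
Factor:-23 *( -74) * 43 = 73186=2^1*23^1*37^1 * 43^1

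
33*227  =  7491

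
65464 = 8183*8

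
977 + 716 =1693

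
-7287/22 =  - 7287/22 = -  331.23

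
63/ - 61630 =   -  1 + 61567/61630 = - 0.00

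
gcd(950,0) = 950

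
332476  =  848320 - 515844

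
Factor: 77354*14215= 2^1*5^1 * 2843^1 *38677^1 = 1099587110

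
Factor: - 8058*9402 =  - 2^2*3^2*17^1*79^1 * 1567^1 = -75761316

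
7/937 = 7/937 = 0.01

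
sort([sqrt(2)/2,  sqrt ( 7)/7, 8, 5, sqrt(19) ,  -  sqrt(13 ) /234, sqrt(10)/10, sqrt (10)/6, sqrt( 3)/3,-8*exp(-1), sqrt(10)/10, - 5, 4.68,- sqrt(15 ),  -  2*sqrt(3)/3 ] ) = [ - 5, - sqrt( 15),  -  8*exp( - 1 ),-2 *sqrt( 3)/3,  -  sqrt(13 ) /234,  sqrt ( 10) /10, sqrt(10 ) /10,sqrt(7)/7, sqrt( 10) /6, sqrt( 3)/3 , sqrt(2)/2, sqrt ( 19), 4.68, 5,  8 ]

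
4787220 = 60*79787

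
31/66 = 31/66 = 0.47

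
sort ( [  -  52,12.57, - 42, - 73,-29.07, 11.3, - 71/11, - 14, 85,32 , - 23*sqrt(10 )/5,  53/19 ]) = [ - 73, - 52, - 42,-29.07, - 23 * sqrt ( 10)/5,-14, - 71/11,  53/19, 11.3, 12.57,32,85 ]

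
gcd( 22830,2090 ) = 10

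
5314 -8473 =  - 3159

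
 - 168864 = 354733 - 523597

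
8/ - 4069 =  - 8/4069 = -  0.00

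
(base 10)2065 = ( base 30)28p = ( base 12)1241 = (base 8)4021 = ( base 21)4E7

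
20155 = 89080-68925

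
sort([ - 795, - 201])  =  [ - 795  , -201]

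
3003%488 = 75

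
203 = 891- 688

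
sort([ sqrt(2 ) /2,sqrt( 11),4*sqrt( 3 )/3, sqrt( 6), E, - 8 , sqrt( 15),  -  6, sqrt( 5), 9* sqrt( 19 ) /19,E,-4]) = [ - 8, - 6, -4,sqrt( 2)/2,  9*sqrt( 19)/19, sqrt( 5), 4*sqrt( 3) /3,sqrt( 6),E , E, sqrt( 11),  sqrt(15)]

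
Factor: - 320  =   - 2^6 *5^1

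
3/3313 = 3/3313=0.00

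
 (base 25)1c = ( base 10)37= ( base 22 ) 1F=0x25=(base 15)27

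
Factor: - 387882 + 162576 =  - 225306 = - 2^1 * 3^2*12517^1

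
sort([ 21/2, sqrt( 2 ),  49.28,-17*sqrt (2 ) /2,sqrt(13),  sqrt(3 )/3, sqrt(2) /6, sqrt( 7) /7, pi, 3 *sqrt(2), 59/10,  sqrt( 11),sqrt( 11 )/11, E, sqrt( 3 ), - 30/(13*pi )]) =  [ - 17 * sqrt(2 ) /2, - 30/( 13 * pi),sqrt(2) /6, sqrt( 11 ) /11,  sqrt( 7)/7 , sqrt(3 ) /3, sqrt(2),  sqrt( 3),E,pi,  sqrt( 11), sqrt(13 ),3*sqrt(2 ),59/10,21/2,  49.28 ] 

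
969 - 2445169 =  - 2444200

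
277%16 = 5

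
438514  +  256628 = 695142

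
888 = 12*74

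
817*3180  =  2598060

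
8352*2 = 16704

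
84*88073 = 7398132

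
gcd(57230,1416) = 118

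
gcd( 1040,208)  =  208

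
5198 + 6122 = 11320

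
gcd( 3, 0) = 3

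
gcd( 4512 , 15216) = 48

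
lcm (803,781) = 57013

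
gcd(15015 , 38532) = 39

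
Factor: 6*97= 582  =  2^1*3^1*97^1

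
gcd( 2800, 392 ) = 56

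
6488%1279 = 93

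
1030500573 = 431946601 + 598553972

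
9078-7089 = 1989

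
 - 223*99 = - 22077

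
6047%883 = 749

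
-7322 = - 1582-5740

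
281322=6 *46887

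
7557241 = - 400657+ 7957898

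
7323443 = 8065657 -742214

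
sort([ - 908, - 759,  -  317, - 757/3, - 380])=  [ - 908, -759,-380,-317, - 757/3]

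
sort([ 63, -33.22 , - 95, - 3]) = [-95, - 33.22, - 3,63] 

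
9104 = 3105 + 5999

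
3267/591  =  1089/197  =  5.53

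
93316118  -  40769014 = 52547104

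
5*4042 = 20210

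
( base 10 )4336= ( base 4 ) 1003300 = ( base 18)D6G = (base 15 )1441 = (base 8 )10360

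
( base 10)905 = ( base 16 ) 389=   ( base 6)4105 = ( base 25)1B5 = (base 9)1215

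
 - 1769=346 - 2115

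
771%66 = 45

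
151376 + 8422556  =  8573932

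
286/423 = 286/423 = 0.68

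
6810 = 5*1362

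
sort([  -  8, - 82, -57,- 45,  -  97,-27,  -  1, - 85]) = [- 97,-85,  -  82, - 57,-45,  -  27, - 8, - 1] 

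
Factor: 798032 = 2^4*49877^1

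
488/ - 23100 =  - 1 + 5653/5775 = - 0.02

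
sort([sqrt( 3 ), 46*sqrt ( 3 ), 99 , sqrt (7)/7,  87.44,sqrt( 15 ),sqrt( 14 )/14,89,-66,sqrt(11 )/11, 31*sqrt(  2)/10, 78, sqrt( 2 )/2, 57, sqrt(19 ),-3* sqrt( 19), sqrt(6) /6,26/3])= [ - 66,-3 * sqrt( 19), sqrt( 14 )/14,sqrt(11 )/11,  sqrt( 7 )/7,sqrt( 6 )/6, sqrt( 2 )/2, sqrt( 3), sqrt (15), sqrt(19 ) , 31*sqrt( 2)/10,  26/3,57,78, 46 * sqrt( 3 ),87.44, 89, 99]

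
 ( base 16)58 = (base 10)88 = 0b1011000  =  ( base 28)34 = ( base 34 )2k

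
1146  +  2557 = 3703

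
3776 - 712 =3064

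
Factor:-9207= - 3^3*11^1*31^1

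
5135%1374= 1013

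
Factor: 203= 7^1*29^1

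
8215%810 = 115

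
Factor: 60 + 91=151 = 151^1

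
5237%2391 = 455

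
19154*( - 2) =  - 38308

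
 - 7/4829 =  - 1 + 4822/4829 = -0.00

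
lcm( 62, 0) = 0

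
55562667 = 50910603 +4652064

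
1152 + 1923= 3075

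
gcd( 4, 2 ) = 2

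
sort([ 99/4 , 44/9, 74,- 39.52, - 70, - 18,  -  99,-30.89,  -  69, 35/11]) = [  -  99, - 70 , -69,-39.52, - 30.89, -18,35/11 , 44/9, 99/4, 74]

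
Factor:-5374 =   -  2^1*2687^1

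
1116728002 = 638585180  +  478142822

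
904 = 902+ 2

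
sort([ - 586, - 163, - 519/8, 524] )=[ - 586, - 163, - 519/8,524] 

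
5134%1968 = 1198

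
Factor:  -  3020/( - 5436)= 5/9 = 3^(-2)*5^1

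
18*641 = 11538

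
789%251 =36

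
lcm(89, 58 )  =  5162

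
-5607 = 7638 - 13245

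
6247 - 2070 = 4177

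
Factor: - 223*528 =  - 2^4*3^1 * 11^1*223^1=- 117744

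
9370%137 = 54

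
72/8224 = 9/1028 =0.01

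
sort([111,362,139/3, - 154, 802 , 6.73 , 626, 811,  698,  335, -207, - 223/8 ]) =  [-207, - 154,-223/8 , 6.73,  139/3,111 , 335, 362 , 626, 698,802,  811 ]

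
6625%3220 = 185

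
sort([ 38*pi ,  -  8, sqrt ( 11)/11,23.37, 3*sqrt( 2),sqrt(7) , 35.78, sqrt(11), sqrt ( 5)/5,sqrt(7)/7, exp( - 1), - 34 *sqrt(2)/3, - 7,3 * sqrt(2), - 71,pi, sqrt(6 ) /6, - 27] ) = [-71, - 27, - 34 * sqrt(2)/3, - 8, - 7,  sqrt(11)/11,exp( - 1 ),sqrt( 7)/7, sqrt(6)/6,  sqrt( 5)/5 , sqrt (7 ), pi,sqrt(11 ), 3*sqrt(2), 3*sqrt(2), 23.37,35.78,38*pi ]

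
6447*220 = 1418340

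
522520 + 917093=1439613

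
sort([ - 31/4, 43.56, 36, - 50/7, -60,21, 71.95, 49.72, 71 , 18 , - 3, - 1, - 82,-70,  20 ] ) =[ - 82, - 70,-60, - 31/4, - 50/7, - 3, - 1, 18, 20 , 21 , 36, 43.56, 49.72, 71 , 71.95 ]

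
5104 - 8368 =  - 3264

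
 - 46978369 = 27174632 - 74153001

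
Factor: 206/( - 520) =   -  2^ ( - 2)*5^(-1 )*13^( - 1)*103^1 = - 103/260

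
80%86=80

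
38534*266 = 10250044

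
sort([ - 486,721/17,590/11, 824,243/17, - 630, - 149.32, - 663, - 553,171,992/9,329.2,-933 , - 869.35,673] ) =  [ - 933, - 869.35, - 663, - 630, - 553  , - 486, - 149.32,243/17, 721/17 , 590/11, 992/9,171,329.2 , 673,  824] 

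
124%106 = 18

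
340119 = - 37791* ( - 9)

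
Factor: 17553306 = 2^1 *3^1*2925551^1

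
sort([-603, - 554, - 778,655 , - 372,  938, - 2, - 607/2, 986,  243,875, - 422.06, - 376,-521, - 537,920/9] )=[ - 778, - 603, -554,  -  537,-521, - 422.06,-376, - 372, - 607/2, - 2, 920/9, 243, 655, 875, 938, 986] 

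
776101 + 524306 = 1300407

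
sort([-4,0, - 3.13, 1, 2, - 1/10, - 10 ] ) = [ - 10, - 4,-3.13, - 1/10, 0,1, 2] 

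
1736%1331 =405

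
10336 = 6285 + 4051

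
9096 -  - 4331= 13427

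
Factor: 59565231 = 3^2*11^1*601669^1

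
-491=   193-684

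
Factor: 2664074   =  2^1*7^1*37^2 * 139^1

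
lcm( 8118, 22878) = 251658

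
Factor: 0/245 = 0  =  0^1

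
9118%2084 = 782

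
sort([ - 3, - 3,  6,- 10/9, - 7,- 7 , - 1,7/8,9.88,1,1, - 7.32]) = [-7.32, - 7, - 7, - 3, - 3 , - 10/9, - 1, 7/8,1, 1, 6, 9.88]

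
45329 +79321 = 124650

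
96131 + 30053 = 126184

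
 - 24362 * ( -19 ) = 462878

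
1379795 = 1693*815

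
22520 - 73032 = - 50512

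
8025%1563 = 210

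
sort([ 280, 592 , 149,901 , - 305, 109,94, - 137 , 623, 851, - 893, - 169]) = [ - 893,-305, - 169,-137,94,109, 149, 280,592,  623,851 , 901]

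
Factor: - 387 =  - 3^2*43^1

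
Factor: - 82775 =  - 5^2*7^1 *11^1* 43^1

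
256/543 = 256/543 = 0.47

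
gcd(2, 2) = 2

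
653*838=547214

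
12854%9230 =3624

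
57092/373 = 57092/373= 153.06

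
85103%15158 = 9313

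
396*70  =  27720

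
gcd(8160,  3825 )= 255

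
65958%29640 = 6678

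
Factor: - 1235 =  - 5^1*13^1*19^1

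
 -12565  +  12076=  - 489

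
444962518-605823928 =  - 160861410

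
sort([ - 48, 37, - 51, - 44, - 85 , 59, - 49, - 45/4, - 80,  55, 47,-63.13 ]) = [ - 85,-80, - 63.13, - 51, - 49, - 48,- 44, - 45/4, 37,47,55,59]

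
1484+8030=9514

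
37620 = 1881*20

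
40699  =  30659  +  10040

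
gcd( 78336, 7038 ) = 306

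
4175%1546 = 1083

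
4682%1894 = 894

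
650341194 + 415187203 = 1065528397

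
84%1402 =84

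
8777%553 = 482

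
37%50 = 37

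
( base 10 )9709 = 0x25ED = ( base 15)2d24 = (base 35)7we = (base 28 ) cal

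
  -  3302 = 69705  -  73007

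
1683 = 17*99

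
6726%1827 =1245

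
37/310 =37/310  =  0.12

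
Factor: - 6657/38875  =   - 3^1*5^( - 3)*7^1*311^( - 1 )*317^1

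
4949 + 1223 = 6172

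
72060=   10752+61308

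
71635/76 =942 + 43/76 = 942.57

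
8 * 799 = 6392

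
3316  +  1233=4549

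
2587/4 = 646+3/4 = 646.75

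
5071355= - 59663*(- 85 )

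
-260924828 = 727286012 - 988210840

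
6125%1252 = 1117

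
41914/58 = 722  +  19/29 = 722.66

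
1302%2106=1302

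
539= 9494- 8955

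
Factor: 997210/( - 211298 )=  - 498605/105649 = - 5^1*99721^1*105649^( -1 )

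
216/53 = 216/53 =4.08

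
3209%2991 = 218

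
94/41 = 94/41 = 2.29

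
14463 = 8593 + 5870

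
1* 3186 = 3186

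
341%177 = 164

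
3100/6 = 516 + 2/3 = 516.67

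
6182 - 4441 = 1741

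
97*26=2522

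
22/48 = 11/24  =  0.46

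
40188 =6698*6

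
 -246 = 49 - 295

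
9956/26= 4978/13 = 382.92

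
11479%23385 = 11479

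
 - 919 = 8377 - 9296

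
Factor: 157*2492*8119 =2^2*7^1*23^1*89^1*157^1*353^1 = 3176510036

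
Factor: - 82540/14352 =-2^( - 2)*3^ ( - 1 )*5^1*13^ (-1 )*23^ ( - 1) * 4127^1 = - 20635/3588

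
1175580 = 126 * 9330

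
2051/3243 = 2051/3243 = 0.63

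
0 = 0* 7497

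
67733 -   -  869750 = 937483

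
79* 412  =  32548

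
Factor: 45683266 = 2^1*41^1*61^1*9133^1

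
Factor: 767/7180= 2^( - 2)*5^(- 1)*  13^1 * 59^1*359^( - 1) 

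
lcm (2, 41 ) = 82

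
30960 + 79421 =110381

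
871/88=9 + 79/88 = 9.90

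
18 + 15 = 33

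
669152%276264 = 116624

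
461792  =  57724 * 8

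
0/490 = 0 = 0.00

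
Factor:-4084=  - 2^2*1021^1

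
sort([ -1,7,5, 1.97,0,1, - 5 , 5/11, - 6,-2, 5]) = [ - 6, - 5,  -  2, - 1,  0, 5/11, 1,  1.97,5,5,7 ] 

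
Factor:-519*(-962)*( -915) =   -  2^1*3^2*5^1*13^1*37^1*61^1 * 173^1 = - 456839370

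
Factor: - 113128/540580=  - 158/755=- 2^1*5^( - 1 )*79^1*151^( - 1) 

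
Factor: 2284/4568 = 2^ ( - 1 ) = 1/2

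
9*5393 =48537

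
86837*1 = 86837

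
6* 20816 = 124896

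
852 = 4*213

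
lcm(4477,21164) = 232804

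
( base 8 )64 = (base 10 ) 52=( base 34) 1i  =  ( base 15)37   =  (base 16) 34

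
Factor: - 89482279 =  - 179^1* 379^1 * 1319^1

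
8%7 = 1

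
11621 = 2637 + 8984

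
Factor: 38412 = 2^2*3^2 * 11^1 * 97^1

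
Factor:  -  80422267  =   - 80422267^1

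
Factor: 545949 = 3^2 *60661^1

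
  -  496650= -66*7525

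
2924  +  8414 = 11338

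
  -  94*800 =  - 75200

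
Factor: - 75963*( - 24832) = 1886313216 =2^8 * 3^1*97^1* 25321^1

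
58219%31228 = 26991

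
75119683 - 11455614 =63664069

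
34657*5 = 173285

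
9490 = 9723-233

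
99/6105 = 3/185 = 0.02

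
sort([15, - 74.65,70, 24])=[ - 74.65,15, 24, 70] 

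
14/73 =14/73 = 0.19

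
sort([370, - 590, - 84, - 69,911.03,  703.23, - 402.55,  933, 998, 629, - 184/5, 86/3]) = [-590,-402.55, -84, - 69, -184/5, 86/3,370,  629, 703.23, 911.03,933, 998]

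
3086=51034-47948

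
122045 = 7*17435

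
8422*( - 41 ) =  - 345302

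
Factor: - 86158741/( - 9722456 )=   2^( - 3) * 71^( - 1) * 17117^( - 1) * 86158741^1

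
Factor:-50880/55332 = -2^4*3^(-1)*5^1*29^(-1 ) = - 80/87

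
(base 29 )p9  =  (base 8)1336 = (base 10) 734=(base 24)16E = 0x2DE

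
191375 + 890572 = 1081947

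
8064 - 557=7507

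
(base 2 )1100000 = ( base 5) 341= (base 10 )96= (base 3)10120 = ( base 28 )3C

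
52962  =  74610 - 21648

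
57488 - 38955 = 18533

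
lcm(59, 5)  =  295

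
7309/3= 7309/3 = 2436.33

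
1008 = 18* 56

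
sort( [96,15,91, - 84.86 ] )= [ - 84.86,  15,91,96 ] 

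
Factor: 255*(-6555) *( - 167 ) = 279144675= 3^2*5^2*17^1*19^1*23^1*167^1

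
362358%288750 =73608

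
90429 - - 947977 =1038406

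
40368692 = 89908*449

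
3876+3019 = 6895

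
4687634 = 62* 75607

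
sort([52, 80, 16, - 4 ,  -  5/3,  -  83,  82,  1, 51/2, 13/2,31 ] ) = [ - 83,-4,  -  5/3, 1, 13/2,16 , 51/2, 31,52,80, 82] 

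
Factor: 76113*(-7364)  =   - 560496132  =  - 2^2*3^3*7^1*263^1*2819^1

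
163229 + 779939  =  943168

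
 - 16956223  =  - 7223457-9732766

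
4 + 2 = 6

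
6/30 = 1/5 = 0.20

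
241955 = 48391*5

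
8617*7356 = 63386652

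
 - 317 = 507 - 824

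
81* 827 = 66987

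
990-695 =295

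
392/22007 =392/22007 = 0.02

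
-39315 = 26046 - 65361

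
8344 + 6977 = 15321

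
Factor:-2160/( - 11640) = 2^1*3^2 *97^(  -  1)=18/97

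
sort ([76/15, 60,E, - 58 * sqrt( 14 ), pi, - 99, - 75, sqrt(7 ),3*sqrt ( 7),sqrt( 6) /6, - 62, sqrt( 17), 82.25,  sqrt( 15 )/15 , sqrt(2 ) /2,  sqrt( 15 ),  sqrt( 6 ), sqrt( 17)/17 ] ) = [ - 58 * sqrt( 14 ), - 99, - 75, - 62,sqrt( 17 )/17,sqrt( 15)/15, sqrt(6 )/6, sqrt ( 2) /2 , sqrt(6 ), sqrt( 7), E,pi, sqrt( 15),  sqrt( 17), 76/15, 3*sqrt(7), 60, 82.25 ]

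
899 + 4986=5885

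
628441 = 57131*11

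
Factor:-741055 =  - 5^1*7^1 * 31^1*683^1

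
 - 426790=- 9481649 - -9054859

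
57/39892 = 57/39892 = 0.00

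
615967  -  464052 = 151915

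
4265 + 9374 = 13639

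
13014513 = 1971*6603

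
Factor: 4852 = 2^2*1213^1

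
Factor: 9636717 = 3^1*137^1*23447^1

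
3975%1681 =613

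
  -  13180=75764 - 88944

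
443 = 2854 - 2411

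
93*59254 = 5510622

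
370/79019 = 370/79019 = 0.00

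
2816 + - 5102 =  - 2286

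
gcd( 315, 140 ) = 35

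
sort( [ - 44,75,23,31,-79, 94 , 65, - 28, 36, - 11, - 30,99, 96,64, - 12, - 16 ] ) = [ - 79, - 44, -30 ,- 28,- 16, - 12,-11, 23, 31, 36, 64, 65, 75, 94, 96,  99] 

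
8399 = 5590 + 2809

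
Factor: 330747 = 3^1*41^1* 2689^1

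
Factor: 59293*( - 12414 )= - 2^1 * 3^1*13^1*2069^1*4561^1=- 736063302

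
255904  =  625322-369418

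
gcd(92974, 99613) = 1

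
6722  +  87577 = 94299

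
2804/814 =1402/407=3.44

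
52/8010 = 26/4005 = 0.01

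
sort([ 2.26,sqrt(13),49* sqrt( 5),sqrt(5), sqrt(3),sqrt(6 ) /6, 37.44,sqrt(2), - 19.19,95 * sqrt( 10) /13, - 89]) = [ - 89, - 19.19,sqrt( 6) /6 , sqrt( 2),sqrt(3),sqrt(5), 2.26,sqrt( 13), 95*sqrt(10 ) /13,37.44,49*sqrt(5)]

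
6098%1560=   1418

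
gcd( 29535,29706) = 3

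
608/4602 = 304/2301 = 0.13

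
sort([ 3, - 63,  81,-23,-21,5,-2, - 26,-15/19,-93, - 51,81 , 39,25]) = [-93 ,-63 ,-51, - 26, - 23, - 21,  -  2,-15/19,3,  5,25,39, 81, 81 ]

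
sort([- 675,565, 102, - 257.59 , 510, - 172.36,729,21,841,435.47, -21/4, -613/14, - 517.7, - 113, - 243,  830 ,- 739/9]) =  [ - 675, - 517.7, - 257.59, - 243, - 172.36, - 113, - 739/9,-613/14, - 21/4,21,102,435.47,510, 565,729,830, 841] 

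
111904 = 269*416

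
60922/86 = 708 + 17/43 = 708.40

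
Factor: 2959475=5^2*43^1 * 2753^1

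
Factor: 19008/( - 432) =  - 44 = - 2^2 *11^1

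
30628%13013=4602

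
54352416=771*70496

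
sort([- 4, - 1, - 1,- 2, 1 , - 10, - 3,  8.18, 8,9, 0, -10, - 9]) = [ - 10,- 10, - 9 , - 4,- 3, - 2, - 1, - 1,0, 1,8,  8.18, 9]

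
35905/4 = 8976+1/4 = 8976.25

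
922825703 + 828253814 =1751079517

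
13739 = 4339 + 9400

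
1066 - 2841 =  - 1775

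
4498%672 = 466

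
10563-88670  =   - 78107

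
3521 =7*503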